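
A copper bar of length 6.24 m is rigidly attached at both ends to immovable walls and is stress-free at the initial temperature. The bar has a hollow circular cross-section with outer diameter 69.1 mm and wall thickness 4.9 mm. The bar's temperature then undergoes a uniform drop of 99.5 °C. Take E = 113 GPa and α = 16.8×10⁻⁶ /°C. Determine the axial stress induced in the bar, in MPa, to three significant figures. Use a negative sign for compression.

189 MPa

Free thermal expansion αLΔT = 16.8e-6 · 6240 · -99.5 = -10.43 mm.
The walls impose strain ε = −(-10.43)/6240 = 1.6716e-03; σ = Eε = 113000 · 1.6716e-03 = 188.9 MPa.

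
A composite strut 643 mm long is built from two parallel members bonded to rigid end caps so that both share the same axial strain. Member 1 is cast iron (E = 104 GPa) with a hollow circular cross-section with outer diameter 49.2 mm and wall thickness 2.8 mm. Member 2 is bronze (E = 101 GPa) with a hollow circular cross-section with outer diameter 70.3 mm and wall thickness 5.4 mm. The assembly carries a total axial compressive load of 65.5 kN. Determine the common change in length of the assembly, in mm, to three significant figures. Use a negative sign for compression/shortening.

-0.274 mm

A_1 = 408.2 mm².
A_2 = 1101 mm².
Equal strain + equilibrium ⇒ each member carries load in proportion to AE: A₁E₁ = 42450000 N, A₂E₂ = 111200000 N, ΣAE = 153600000 N.
δ = PL/ΣAE = -65500·643/153600000 = -0.2741 mm.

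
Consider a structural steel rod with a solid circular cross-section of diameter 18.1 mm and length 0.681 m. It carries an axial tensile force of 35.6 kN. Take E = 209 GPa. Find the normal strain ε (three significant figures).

A = 257.3 mm².
σ = N/A = 138.4 MPa; ε = σ/E = 138.4/209000 = 6.620e-04.

6.62e-04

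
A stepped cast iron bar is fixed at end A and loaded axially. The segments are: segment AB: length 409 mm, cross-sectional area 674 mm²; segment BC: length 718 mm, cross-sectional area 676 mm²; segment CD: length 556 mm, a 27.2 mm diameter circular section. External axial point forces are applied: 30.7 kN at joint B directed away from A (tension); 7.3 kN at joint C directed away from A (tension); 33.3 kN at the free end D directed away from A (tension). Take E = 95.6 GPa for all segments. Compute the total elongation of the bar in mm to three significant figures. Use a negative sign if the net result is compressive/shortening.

1.24 mm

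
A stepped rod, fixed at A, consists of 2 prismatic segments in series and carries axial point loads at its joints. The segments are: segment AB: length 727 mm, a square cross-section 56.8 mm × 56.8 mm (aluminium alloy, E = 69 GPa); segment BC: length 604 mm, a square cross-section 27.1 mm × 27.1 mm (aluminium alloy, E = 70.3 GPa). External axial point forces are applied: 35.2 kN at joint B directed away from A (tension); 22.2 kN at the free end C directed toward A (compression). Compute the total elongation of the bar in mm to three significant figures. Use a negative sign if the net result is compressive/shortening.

-0.217 mm

Internal axial forces (sectioning from the free end, tension +): N_BC = -22.2 kN, N_AB = 13 kN.
A_AB = 3226 mm².
A_BC = 734.4 mm².
δ_AB = 13000·727/(3226·69000) = 0.04246 mm
δ_BC = -22200·604/(734.4·70300) = -0.2597 mm
δ = Σδ_i = -0.2173 mm.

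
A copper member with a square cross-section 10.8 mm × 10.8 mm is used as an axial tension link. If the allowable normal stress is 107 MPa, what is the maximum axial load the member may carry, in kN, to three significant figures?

12.5 kN

A = 116.6 mm².
P_max = σ_allow · A = 107 · 116.6 = 12480 N = 12.48 kN.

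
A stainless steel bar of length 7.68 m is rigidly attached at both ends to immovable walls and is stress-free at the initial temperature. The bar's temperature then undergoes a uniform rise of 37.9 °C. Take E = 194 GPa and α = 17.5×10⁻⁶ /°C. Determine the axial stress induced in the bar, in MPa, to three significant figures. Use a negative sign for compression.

-129 MPa

Free thermal expansion αLΔT = 17.5e-6 · 7680 · 37.9 = 5.094 mm.
The walls impose strain ε = −(5.094)/7680 = -6.6325e-04; σ = Eε = 194000 · -6.6325e-04 = -128.7 MPa.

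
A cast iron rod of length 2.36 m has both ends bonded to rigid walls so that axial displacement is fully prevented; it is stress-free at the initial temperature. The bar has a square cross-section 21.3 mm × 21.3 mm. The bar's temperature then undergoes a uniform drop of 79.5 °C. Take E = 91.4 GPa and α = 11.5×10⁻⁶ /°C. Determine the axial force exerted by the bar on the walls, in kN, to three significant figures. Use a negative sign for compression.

Free thermal expansion αLΔT = 11.5e-6 · 2360 · -79.5 = -2.158 mm.
The walls impose strain ε = −(-2.158)/2360 = 9.1425e-04; σ = Eε = 91400 · 9.1425e-04 = 83.56 MPa.
Wall reaction R = σ·A = 83.56·453.7 = 37910 N = 37.91 kN.

37.9 kN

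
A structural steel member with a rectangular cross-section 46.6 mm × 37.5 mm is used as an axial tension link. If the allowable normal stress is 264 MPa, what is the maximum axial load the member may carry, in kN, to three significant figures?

A = 1748 mm².
P_max = σ_allow · A = 264 · 1748 = 461300 N = 461.3 kN.

461 kN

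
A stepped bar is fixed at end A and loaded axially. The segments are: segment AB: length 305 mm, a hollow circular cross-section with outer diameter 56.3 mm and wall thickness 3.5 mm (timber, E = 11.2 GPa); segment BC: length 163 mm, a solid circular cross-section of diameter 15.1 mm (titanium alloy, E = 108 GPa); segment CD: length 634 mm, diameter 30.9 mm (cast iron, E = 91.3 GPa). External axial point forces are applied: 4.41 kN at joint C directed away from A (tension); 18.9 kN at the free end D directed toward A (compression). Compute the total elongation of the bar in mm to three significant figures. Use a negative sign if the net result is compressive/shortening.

-0.977 mm

Internal axial forces (sectioning from the free end, tension +): N_CD = -18.9 kN, N_BC = -14.49 kN, N_AB = -14.49 kN.
A_AB = 580.6 mm².
A_BC = 179.1 mm².
A_CD = 749.9 mm².
δ_AB = -14490·305/(580.6·11200) = -0.6797 mm
δ_BC = -14490·163/(179.1·108000) = -0.1221 mm
δ_CD = -18900·634/(749.9·91300) = -0.175 mm
δ = Σδ_i = -0.9768 mm.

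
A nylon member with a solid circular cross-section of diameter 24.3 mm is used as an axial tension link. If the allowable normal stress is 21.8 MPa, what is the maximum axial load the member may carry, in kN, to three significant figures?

A = 463.8 mm².
P_max = σ_allow · A = 21.8 · 463.8 = 10110 N = 10.11 kN.

10.1 kN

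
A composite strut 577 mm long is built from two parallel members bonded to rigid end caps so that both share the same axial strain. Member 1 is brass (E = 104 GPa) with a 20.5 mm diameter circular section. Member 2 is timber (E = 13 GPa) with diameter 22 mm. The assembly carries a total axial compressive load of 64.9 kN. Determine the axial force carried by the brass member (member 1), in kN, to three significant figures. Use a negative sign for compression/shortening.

A_1 = 330.1 mm².
A_2 = 380.1 mm².
Equal strain + equilibrium ⇒ each member carries load in proportion to AE: A₁E₁ = 34330000 N, A₂E₂ = 4942000 N, ΣAE = 39270000 N.
F₁ = P·A₁E₁/ΣAE = -64900·34330000/39270000 = -56730 N.

-56.7 kN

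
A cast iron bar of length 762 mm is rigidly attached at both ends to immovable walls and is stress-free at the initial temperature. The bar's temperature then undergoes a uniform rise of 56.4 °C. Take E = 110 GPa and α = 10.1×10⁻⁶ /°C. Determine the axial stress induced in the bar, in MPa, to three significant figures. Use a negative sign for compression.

Free thermal expansion αLΔT = 10.1e-6 · 762 · 56.4 = 0.4341 mm.
The walls impose strain ε = −(0.4341)/762 = -5.6964e-04; σ = Eε = 110000 · -5.6964e-04 = -62.66 MPa.

-62.7 MPa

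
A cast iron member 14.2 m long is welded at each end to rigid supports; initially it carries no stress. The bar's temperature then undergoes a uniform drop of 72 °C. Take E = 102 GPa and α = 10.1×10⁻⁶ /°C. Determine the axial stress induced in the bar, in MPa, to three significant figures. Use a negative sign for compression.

Free thermal expansion αLΔT = 10.1e-6 · 14200 · -72 = -10.33 mm.
The walls impose strain ε = −(-10.33)/14200 = 7.2720e-04; σ = Eε = 102000 · 7.2720e-04 = 74.17 MPa.

74.2 MPa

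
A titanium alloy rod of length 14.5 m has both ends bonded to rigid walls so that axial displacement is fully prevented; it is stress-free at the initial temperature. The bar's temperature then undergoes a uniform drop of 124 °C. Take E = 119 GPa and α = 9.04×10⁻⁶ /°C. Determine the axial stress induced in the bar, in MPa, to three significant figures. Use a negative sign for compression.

Free thermal expansion αLΔT = 9.04e-6 · 14500 · -124 = -16.25 mm.
The walls impose strain ε = −(-16.25)/14500 = 1.1210e-03; σ = Eε = 119000 · 1.1210e-03 = 133.4 MPa.

133 MPa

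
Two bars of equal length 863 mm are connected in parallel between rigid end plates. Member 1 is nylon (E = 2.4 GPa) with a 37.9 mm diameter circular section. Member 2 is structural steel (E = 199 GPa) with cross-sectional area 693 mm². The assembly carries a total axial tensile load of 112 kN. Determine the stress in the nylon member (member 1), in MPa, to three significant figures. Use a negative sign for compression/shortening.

1.91 MPa

A_1 = 1128 mm².
Equal strain + equilibrium ⇒ each member carries load in proportion to AE: A₁E₁ = 2708000 N, A₂E₂ = 137900000 N, ΣAE = 140600000 N.
σ₁ = P·E₁/ΣAE = 112000·2400/140600000 = 1.912 MPa.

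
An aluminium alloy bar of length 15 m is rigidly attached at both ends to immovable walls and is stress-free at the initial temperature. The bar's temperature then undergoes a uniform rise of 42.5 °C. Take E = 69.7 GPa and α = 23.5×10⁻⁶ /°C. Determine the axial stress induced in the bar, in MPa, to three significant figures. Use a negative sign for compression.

Free thermal expansion αLΔT = 23.5e-6 · 15000 · 42.5 = 14.98 mm.
The walls impose strain ε = −(14.98)/15000 = -9.9875e-04; σ = Eε = 69700 · -9.9875e-04 = -69.61 MPa.

-69.6 MPa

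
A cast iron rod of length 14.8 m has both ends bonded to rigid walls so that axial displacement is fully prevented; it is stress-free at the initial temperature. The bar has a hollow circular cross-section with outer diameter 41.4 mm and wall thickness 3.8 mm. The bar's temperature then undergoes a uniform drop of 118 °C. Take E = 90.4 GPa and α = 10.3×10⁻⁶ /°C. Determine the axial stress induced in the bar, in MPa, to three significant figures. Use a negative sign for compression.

Free thermal expansion αLΔT = 10.3e-6 · 14800 · -118 = -17.99 mm.
The walls impose strain ε = −(-17.99)/14800 = 1.2154e-03; σ = Eε = 90400 · 1.2154e-03 = 109.9 MPa.

110 MPa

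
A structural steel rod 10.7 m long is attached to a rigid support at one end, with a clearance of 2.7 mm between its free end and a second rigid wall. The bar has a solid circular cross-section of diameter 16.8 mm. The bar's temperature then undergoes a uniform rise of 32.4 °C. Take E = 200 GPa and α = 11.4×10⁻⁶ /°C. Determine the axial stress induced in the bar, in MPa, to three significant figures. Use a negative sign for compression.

-23.4 MPa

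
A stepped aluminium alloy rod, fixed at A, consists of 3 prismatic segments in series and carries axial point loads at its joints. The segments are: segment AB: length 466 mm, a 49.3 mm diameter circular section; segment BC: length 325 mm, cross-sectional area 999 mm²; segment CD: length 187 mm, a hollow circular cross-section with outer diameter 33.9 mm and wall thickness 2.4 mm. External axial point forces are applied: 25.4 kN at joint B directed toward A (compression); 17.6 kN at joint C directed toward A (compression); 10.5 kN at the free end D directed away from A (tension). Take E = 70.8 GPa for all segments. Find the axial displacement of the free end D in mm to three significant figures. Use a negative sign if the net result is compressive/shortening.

Internal axial forces (sectioning from the free end, tension +): N_CD = 10.5 kN, N_BC = -7.1 kN, N_AB = -32.5 kN.
A_AB = 1909 mm².
A_CD = 237.5 mm².
δ_AB = -32500·466/(1909·70800) = -0.1121 mm
δ_BC = -7100·325/(999·70800) = -0.03262 mm
δ_CD = 10500·187/(237.5·70800) = 0.1168 mm
δ = Σδ_i = -0.02792 mm.

-0.0279 mm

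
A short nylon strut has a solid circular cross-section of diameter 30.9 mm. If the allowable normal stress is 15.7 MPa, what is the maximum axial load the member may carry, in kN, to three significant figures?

A = 749.9 mm².
P_max = σ_allow · A = 15.7 · 749.9 = 11770 N = 11.77 kN.

11.8 kN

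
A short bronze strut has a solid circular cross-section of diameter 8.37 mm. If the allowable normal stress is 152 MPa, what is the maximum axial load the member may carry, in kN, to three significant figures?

8.36 kN

A = 55.02 mm².
P_max = σ_allow · A = 152 · 55.02 = 8363 N = 8.363 kN.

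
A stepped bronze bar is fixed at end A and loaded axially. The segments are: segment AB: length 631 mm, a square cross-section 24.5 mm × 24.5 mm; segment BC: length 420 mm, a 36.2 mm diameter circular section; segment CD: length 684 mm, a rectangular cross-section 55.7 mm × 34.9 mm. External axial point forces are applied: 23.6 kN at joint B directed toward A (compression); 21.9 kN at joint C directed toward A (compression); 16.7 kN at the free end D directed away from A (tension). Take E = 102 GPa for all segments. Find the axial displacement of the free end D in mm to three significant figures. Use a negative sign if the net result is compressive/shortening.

-0.260 mm

Internal axial forces (sectioning from the free end, tension +): N_CD = 16.7 kN, N_BC = -5.2 kN, N_AB = -28.8 kN.
A_AB = 600.2 mm².
A_BC = 1029 mm².
A_CD = 1944 mm².
δ_AB = -28800·631/(600.2·102000) = -0.2968 mm
δ_BC = -5200·420/(1029·102000) = -0.0208 mm
δ_CD = 16700·684/(1944·102000) = 0.05761 mm
δ = Σδ_i = -0.26 mm.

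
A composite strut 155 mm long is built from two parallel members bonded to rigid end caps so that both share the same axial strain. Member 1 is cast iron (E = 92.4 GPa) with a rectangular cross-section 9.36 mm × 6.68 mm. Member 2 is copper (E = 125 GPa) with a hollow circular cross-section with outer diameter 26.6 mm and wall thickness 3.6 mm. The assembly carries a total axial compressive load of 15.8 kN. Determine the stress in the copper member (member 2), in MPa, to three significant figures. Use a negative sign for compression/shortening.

A_1 = 62.52 mm².
A_2 = 260.1 mm².
Equal strain + equilibrium ⇒ each member carries load in proportion to AE: A₁E₁ = 5777000 N, A₂E₂ = 32520000 N, ΣAE = 38290000 N.
σ₂ = P·E₂/ΣAE = -15800·125000/38290000 = -51.58 MPa.

-51.6 MPa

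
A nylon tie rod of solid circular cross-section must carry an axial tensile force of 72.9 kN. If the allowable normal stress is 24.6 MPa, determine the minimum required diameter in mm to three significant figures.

61.4 mm

Required area A ≥ P/σ_allow = 72900/24.6 = 2963 mm².
For a solid circular section, d ≥ √(4A/π) = 61.43 mm.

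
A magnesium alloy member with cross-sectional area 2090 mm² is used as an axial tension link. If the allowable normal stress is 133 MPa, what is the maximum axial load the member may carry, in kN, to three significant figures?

P_max = σ_allow · A = 133 · 2090 = 278000 N = 278 kN.

278 kN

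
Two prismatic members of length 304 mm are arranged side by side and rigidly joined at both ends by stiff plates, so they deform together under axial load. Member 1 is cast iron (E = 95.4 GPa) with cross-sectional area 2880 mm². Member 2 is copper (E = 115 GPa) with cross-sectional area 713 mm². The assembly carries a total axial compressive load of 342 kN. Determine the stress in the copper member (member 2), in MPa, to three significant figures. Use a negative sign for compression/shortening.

-110 MPa

Equal strain + equilibrium ⇒ each member carries load in proportion to AE: A₁E₁ = 274800000 N, A₂E₂ = 82000000 N, ΣAE = 356700000 N.
σ₂ = P·E₂/ΣAE = -342000·115000/356700000 = -110.2 MPa.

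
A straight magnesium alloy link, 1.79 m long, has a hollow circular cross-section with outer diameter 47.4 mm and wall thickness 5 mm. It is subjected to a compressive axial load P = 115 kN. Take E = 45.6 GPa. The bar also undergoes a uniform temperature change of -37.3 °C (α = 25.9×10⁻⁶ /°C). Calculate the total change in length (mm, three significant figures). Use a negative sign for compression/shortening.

-8.51 mm

A = 666 mm².
δ_mech = NL/(AE) = -115000·1790/(666·45600) = -6.778 mm.
δ_thermal = αLΔT = 25.9e-6·1790·-37.3 = -1.729 mm.
δ = δ_mech + δ_thermal = -8.507 mm.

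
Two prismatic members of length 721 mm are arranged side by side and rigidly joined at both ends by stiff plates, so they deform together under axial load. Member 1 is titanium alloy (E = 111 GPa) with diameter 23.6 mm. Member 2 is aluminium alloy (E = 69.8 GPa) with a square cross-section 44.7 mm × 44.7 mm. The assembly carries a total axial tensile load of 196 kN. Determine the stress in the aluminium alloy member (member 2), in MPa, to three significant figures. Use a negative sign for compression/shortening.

72.8 MPa

A_1 = 437.4 mm².
A_2 = 1998 mm².
Equal strain + equilibrium ⇒ each member carries load in proportion to AE: A₁E₁ = 48560000 N, A₂E₂ = 139500000 N, ΣAE = 188000000 N.
σ₂ = P·E₂/ΣAE = 196000·69800/188000000 = 72.76 MPa.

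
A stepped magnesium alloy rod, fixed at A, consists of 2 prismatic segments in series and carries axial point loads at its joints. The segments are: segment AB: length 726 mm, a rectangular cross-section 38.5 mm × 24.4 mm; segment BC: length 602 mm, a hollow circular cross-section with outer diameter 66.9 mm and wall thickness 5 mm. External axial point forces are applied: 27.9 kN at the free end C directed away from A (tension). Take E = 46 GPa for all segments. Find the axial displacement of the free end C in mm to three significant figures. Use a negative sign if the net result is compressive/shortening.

Internal axial forces (sectioning from the free end, tension +): N_BC = 27.9 kN, N_AB = 27.9 kN.
A_AB = 939.4 mm².
A_BC = 972.3 mm².
δ_AB = 27900·726/(939.4·46000) = 0.4687 mm
δ_BC = 27900·602/(972.3·46000) = 0.3755 mm
δ = Σδ_i = 0.8443 mm.

0.844 mm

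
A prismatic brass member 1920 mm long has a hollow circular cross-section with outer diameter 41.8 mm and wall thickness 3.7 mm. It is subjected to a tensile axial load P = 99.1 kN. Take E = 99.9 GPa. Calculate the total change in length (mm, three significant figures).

4.30 mm

A = 442.9 mm².
δ_mech = NL/(AE) = 99100·1920/(442.9·99900) = 4.301 mm.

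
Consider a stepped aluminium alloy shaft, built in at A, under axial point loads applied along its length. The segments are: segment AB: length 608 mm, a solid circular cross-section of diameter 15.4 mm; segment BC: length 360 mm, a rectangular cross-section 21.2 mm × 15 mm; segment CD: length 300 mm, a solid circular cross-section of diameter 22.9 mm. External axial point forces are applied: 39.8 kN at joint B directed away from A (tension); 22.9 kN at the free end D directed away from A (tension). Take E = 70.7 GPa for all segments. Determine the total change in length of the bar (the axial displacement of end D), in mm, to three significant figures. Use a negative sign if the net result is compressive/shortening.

3.50 mm

Internal axial forces (sectioning from the free end, tension +): N_CD = 22.9 kN, N_BC = 22.9 kN, N_AB = 62.7 kN.
A_AB = 186.3 mm².
A_BC = 318 mm².
A_CD = 411.9 mm².
δ_AB = 62700·608/(186.3·70700) = 2.895 mm
δ_BC = 22900·360/(318·70700) = 0.3667 mm
δ_CD = 22900·300/(411.9·70700) = 0.2359 mm
δ = Σδ_i = 3.497 mm.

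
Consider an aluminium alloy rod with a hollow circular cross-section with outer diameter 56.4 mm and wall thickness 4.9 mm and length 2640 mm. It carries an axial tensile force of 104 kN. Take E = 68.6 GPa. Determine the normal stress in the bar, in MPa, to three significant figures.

A = 792.8 mm².
σ = N/A = 104000/792.8 = 131.2 MPa.

131 MPa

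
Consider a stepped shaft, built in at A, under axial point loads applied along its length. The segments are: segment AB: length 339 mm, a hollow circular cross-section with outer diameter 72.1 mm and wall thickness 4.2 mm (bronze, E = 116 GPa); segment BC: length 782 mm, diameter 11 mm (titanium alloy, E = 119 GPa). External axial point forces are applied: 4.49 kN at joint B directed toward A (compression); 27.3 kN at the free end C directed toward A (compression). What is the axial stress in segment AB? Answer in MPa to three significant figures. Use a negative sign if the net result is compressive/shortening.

Internal axial forces (sectioning from the free end, tension +): N_BC = -27.3 kN, N_AB = -31.79 kN.
A_AB = 895.9 mm².
σ_AB = N_AB/A_AB = -31790/895.9 = -35.48 MPa.

-35.5 MPa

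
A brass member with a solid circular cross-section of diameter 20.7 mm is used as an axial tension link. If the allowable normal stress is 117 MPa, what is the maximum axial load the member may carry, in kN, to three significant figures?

39.4 kN

A = 336.5 mm².
P_max = σ_allow · A = 117 · 336.5 = 39370 N = 39.37 kN.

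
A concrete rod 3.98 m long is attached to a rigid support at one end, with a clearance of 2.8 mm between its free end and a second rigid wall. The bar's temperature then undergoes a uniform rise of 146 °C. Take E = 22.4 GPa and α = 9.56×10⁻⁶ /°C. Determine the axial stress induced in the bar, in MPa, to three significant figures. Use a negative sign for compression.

Free thermal expansion αLΔT = 9.56e-6 · 3980 · 146 = 5.555 mm.
The walls engage after the gap closes; constrained expansion = 5.555 − 2.8 = 2.755 mm.
The walls impose strain ε = −(2.755)/3980 = -6.9224e-04; σ = Eε = 22400 · -6.9224e-04 = -15.51 MPa.

-15.5 MPa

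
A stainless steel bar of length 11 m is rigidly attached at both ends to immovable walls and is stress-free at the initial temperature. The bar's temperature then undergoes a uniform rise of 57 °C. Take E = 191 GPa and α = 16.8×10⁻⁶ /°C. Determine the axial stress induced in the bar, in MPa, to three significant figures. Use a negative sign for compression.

Free thermal expansion αLΔT = 16.8e-6 · 11000 · 57 = 10.53 mm.
The walls impose strain ε = −(10.53)/11000 = -9.5760e-04; σ = Eε = 191000 · -9.5760e-04 = -182.9 MPa.

-183 MPa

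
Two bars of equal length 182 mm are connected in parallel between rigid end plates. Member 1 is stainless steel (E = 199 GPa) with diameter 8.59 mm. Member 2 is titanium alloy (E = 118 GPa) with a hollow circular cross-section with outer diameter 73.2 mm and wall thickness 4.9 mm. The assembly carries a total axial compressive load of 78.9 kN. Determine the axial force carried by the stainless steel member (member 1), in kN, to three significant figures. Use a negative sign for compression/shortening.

A_1 = 57.95 mm².
A_2 = 1051 mm².
Equal strain + equilibrium ⇒ each member carries load in proportion to AE: A₁E₁ = 11530000 N, A₂E₂ = 124100000 N, ΣAE = 135600000 N.
F₁ = P·A₁E₁/ΣAE = -78900·11530000/135600000 = -6710 N.

-6.71 kN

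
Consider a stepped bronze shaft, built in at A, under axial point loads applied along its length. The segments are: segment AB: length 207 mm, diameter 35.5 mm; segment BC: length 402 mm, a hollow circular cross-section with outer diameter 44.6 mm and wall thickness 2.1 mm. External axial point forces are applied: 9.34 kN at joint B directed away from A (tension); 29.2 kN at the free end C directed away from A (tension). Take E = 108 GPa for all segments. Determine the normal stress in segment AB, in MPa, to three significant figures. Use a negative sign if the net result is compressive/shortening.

Internal axial forces (sectioning from the free end, tension +): N_BC = 29.2 kN, N_AB = 38.54 kN.
A_AB = 989.8 mm².
σ_AB = N_AB/A_AB = 38540/989.8 = 38.94 MPa.

38.9 MPa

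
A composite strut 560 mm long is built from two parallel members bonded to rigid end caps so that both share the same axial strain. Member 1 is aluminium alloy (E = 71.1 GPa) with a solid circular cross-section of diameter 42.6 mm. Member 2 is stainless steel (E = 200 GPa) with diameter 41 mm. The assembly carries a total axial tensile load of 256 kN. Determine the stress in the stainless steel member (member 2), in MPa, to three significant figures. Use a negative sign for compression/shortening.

140 MPa

A_1 = 1425 mm².
A_2 = 1320 mm².
Equal strain + equilibrium ⇒ each member carries load in proportion to AE: A₁E₁ = 101300000 N, A₂E₂ = 264100000 N, ΣAE = 365400000 N.
σ₂ = P·E₂/ΣAE = 256000·200000/365400000 = 140.1 MPa.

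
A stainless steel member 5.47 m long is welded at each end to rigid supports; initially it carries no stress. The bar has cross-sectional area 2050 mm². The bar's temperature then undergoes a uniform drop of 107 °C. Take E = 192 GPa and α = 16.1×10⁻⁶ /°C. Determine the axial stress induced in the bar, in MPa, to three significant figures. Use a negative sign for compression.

Free thermal expansion αLΔT = 16.1e-6 · 5470 · -107 = -9.423 mm.
The walls impose strain ε = −(-9.423)/5470 = 1.7227e-03; σ = Eε = 192000 · 1.7227e-03 = 330.8 MPa.

331 MPa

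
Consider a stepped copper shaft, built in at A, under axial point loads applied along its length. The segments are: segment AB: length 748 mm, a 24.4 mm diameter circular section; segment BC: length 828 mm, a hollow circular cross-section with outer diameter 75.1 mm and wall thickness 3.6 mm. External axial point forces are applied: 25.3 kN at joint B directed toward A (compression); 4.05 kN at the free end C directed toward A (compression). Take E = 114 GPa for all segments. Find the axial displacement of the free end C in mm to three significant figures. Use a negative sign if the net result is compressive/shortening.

Internal axial forces (sectioning from the free end, tension +): N_BC = -4.05 kN, N_AB = -29.35 kN.
A_AB = 467.6 mm².
A_BC = 808.6 mm².
δ_AB = -29350·748/(467.6·114000) = -0.4118 mm
δ_BC = -4050·828/(808.6·114000) = -0.03638 mm
δ = Σδ_i = -0.4482 mm.

-0.448 mm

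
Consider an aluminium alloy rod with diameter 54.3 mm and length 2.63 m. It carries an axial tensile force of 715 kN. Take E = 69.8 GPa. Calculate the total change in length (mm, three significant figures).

A = 2316 mm².
δ_mech = NL/(AE) = 715000·2630/(2316·69800) = 11.63 mm.

11.6 mm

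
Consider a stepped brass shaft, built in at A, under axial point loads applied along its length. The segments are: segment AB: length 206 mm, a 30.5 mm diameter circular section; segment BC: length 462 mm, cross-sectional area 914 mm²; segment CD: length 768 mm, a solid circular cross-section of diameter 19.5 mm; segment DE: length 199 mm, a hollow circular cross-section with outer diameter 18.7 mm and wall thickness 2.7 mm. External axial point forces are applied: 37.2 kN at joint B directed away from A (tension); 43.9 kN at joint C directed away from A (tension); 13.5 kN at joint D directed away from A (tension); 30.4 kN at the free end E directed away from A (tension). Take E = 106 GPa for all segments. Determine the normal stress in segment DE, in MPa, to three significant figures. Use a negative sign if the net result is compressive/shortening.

224 MPa

Internal axial forces (sectioning from the free end, tension +): N_DE = 30.4 kN, N_CD = 43.9 kN, N_BC = 87.8 kN, N_AB = 125 kN.
A_DE = 135.7 mm².
σ_DE = N_DE/A_DE = 30400/135.7 = 224 MPa.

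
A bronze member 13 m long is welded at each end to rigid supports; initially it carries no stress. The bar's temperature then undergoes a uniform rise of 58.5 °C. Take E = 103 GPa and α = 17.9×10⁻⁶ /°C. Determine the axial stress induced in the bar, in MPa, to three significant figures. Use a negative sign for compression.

-108 MPa

Free thermal expansion αLΔT = 17.9e-6 · 13000 · 58.5 = 13.61 mm.
The walls impose strain ε = −(13.61)/13000 = -1.0471e-03; σ = Eε = 103000 · -1.0471e-03 = -107.9 MPa.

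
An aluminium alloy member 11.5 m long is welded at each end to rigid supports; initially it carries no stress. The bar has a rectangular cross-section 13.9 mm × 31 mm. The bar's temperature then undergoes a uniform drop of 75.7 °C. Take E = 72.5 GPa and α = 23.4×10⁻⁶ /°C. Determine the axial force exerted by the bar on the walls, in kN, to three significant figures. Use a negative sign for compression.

55.3 kN

Free thermal expansion αLΔT = 23.4e-6 · 11500 · -75.7 = -20.37 mm.
The walls impose strain ε = −(-20.37)/11500 = 1.7714e-03; σ = Eε = 72500 · 1.7714e-03 = 128.4 MPa.
Wall reaction R = σ·A = 128.4·430.9 = 55340 N = 55.34 kN.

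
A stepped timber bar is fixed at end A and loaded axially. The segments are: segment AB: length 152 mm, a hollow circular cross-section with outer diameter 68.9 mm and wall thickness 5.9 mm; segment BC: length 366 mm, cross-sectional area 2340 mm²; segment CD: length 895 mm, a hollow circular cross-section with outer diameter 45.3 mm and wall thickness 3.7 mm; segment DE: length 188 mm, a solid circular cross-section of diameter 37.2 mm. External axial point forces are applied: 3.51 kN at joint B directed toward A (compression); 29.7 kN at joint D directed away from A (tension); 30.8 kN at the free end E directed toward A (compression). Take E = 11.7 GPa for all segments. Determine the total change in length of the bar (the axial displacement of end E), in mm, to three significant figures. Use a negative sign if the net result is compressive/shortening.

Internal axial forces (sectioning from the free end, tension +): N_DE = -30.8 kN, N_CD = -1.1 kN, N_BC = -1.1 kN, N_AB = -4.61 kN.
A_AB = 1168 mm².
A_CD = 483.6 mm².
A_DE = 1087 mm².
δ_AB = -4610·152/(1168·11700) = -0.05129 mm
δ_BC = -1100·366/(2340·11700) = -0.01471 mm
δ_CD = -1100·895/(483.6·11700) = -0.174 mm
δ_DE = -30800·188/(1087·11700) = -0.4554 mm
δ = Σδ_i = -0.6954 mm.

-0.695 mm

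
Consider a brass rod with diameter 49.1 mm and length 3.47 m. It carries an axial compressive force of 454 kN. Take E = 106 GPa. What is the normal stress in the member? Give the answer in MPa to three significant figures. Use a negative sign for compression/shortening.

-240 MPa

A = 1893 mm².
σ = N/A = -454000/1893 = -239.8 MPa.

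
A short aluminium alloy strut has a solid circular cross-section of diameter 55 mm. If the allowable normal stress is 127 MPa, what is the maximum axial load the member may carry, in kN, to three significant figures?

A = 2376 mm².
P_max = σ_allow · A = 127 · 2376 = 301700 N = 301.7 kN.

302 kN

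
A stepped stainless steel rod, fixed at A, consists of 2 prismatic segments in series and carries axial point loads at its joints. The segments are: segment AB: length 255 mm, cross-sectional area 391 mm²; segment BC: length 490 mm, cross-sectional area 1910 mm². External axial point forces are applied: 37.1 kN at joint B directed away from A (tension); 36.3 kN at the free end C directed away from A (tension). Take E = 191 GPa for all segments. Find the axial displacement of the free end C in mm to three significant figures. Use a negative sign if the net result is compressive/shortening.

0.299 mm

Internal axial forces (sectioning from the free end, tension +): N_BC = 36.3 kN, N_AB = 73.4 kN.
δ_AB = 73400·255/(391·191000) = 0.2506 mm
δ_BC = 36300·490/(1910·191000) = 0.04876 mm
δ = Σδ_i = 0.2994 mm.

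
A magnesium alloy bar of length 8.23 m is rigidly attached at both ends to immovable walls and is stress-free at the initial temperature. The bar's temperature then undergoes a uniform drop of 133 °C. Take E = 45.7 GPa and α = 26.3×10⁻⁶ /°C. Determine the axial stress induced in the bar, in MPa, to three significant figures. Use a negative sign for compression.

Free thermal expansion αLΔT = 26.3e-6 · 8230 · -133 = -28.79 mm.
The walls impose strain ε = −(-28.79)/8230 = 3.4979e-03; σ = Eε = 45700 · 3.4979e-03 = 159.9 MPa.

160 MPa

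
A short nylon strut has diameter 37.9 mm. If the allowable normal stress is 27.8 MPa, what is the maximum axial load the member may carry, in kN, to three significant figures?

31.4 kN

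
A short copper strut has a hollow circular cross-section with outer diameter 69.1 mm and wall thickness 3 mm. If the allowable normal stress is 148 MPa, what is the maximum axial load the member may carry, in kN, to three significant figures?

92.2 kN

A = 623 mm².
P_max = σ_allow · A = 148 · 623 = 92200 N = 92.2 kN.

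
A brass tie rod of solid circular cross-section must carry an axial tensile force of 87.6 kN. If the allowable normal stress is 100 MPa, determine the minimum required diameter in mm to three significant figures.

Required area A ≥ P/σ_allow = 87600/100 = 876 mm².
For a solid circular section, d ≥ √(4A/π) = 33.4 mm.

33.4 mm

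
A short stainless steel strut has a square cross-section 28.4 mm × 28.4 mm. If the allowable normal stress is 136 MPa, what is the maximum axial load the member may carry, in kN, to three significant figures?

A = 806.6 mm².
P_max = σ_allow · A = 136 · 806.6 = 109700 N = 109.7 kN.

110 kN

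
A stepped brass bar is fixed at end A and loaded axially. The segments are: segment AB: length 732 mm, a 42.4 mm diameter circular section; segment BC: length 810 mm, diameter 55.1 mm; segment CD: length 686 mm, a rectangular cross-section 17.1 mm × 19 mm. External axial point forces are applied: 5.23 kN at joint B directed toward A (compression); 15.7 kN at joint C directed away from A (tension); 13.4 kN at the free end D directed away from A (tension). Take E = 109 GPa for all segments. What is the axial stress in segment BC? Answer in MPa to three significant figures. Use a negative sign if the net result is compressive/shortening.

12.2 MPa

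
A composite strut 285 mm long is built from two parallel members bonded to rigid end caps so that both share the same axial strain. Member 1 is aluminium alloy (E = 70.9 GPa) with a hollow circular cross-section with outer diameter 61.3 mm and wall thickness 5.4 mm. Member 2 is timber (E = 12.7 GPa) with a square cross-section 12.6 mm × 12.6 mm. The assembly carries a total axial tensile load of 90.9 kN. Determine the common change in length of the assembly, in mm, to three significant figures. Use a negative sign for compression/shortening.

0.374 mm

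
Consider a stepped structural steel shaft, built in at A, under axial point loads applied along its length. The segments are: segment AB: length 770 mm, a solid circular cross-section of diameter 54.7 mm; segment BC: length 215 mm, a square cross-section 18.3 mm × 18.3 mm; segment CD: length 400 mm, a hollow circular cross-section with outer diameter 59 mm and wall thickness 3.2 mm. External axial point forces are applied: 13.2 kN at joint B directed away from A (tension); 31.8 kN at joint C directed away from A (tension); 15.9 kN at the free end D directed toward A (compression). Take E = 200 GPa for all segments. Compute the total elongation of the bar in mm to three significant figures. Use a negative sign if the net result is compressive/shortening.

Internal axial forces (sectioning from the free end, tension +): N_CD = -15.9 kN, N_BC = 15.9 kN, N_AB = 29.1 kN.
A_AB = 2350 mm².
A_BC = 334.9 mm².
A_CD = 561 mm².
δ_AB = 29100·770/(2350·200000) = 0.04767 mm
δ_BC = 15900·215/(334.9·200000) = 0.05104 mm
δ_CD = -15900·400/(561·200000) = -0.05669 mm
δ = Σδ_i = 0.04203 mm.

0.0420 mm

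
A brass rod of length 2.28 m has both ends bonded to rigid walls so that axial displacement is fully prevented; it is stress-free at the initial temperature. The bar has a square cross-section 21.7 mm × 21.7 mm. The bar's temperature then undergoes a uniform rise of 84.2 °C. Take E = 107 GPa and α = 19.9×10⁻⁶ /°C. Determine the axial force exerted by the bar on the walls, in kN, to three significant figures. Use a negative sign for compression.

-84.4 kN

Free thermal expansion αLΔT = 19.9e-6 · 2280 · 84.2 = 3.82 mm.
The walls impose strain ε = −(3.82)/2280 = -1.6756e-03; σ = Eε = 107000 · -1.6756e-03 = -179.3 MPa.
Wall reaction R = σ·A = -179.3·470.9 = -84420 N = -84.42 kN.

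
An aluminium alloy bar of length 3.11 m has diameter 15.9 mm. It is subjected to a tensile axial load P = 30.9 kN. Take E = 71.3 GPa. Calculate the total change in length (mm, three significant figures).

6.79 mm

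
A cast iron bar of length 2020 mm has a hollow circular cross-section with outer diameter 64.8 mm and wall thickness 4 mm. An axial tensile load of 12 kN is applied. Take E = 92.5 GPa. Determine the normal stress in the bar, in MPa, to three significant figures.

15.7 MPa

A = 764 mm².
σ = N/A = 12000/764 = 15.71 MPa.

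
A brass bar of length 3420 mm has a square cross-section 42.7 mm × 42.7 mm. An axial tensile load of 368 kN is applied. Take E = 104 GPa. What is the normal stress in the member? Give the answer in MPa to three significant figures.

202 MPa

A = 1823 mm².
σ = N/A = 368000/1823 = 201.8 MPa.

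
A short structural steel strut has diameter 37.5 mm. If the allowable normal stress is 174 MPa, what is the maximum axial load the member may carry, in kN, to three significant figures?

A = 1104 mm².
P_max = σ_allow · A = 174 · 1104 = 192200 N = 192.2 kN.

192 kN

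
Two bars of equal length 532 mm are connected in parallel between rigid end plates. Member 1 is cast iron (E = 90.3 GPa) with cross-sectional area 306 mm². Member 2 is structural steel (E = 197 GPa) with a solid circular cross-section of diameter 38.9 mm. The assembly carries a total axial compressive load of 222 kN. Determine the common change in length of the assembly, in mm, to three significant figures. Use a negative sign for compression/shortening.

-0.451 mm

A_2 = 1188 mm².
Equal strain + equilibrium ⇒ each member carries load in proportion to AE: A₁E₁ = 27630000 N, A₂E₂ = 234100000 N, ΣAE = 261800000 N.
δ = PL/ΣAE = -222000·532/261800000 = -0.4512 mm.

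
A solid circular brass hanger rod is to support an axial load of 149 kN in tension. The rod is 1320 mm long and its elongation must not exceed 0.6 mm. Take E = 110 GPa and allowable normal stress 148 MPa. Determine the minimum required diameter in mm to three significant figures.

Required area A ≥ P/σ_allow = 149000/148 = 1007 mm².
For a solid circular section, d ≥ √(4A/π) = 35.8 mm.
Elongation limit: A ≥ PL/(Eδ_allow) = 149000·1320/(110000·0.6) = 2980 mm² ⇒ d ≥ 61.6 mm.
The elongation limit governs.

61.6 mm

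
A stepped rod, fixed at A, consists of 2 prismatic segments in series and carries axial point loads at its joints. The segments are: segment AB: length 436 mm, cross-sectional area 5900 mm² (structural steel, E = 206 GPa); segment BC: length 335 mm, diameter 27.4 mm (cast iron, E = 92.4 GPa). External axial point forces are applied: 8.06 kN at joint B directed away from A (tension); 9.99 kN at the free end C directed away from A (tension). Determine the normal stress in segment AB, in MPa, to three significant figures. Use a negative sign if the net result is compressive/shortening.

Internal axial forces (sectioning from the free end, tension +): N_BC = 9.99 kN, N_AB = 18.05 kN.
σ_AB = N_AB/A_AB = 18050/5900 = 3.059 MPa.

3.06 MPa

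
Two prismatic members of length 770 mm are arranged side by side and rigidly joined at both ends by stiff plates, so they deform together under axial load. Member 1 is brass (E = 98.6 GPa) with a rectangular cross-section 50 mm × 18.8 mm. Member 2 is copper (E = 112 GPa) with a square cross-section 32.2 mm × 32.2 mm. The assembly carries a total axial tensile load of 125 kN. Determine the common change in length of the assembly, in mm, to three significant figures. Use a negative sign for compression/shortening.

0.461 mm

A_1 = 940 mm².
A_2 = 1037 mm².
Equal strain + equilibrium ⇒ each member carries load in proportion to AE: A₁E₁ = 92680000 N, A₂E₂ = 116100000 N, ΣAE = 208800000 N.
δ = PL/ΣAE = 125000·770/208800000 = 0.4609 mm.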